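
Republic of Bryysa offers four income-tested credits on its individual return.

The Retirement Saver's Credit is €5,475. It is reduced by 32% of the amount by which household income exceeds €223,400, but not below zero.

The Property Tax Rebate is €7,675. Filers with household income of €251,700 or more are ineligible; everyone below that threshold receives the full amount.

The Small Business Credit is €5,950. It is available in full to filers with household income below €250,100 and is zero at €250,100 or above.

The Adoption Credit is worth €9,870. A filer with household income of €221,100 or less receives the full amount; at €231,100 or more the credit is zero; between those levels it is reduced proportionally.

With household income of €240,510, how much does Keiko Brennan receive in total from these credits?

€13,625

Retirement Saver's Credit: 32% of the €17,110 excess over €223,400 is €5,475.20 ≥ base, so the credit is €0.
Property Tax Rebate: €240,510 is below the €251,700 cutoff, so the full €7,675 applies.
Small Business Credit: €240,510 is below the €250,100 cutoff, so the full €5,950 applies.
Adoption Credit: €240,510 is at or above €231,100, so the credit is €0.
Total: €0 + €7,675 + €5,950 + €0 = €13,625.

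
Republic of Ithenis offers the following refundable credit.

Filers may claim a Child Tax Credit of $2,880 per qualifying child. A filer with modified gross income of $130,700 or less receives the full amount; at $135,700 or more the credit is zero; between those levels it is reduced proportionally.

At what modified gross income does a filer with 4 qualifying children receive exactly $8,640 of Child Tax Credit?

Full credit = 4 × $2,880 = $11,520.
$8,640 is 8,640/11,520 of the full $11,520, so 2,880/11,520 of the $5,000 range has been used: income = $130,700 + $5,000 × 2,880/11,520 = $131,950.

$131,950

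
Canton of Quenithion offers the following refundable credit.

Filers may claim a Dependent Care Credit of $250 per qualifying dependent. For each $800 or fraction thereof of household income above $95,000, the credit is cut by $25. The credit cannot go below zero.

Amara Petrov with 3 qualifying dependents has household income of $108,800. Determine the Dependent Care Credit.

Dependent Care Credit: base = 3 × $250 = $750. income exceeds $95,000 by $13,800, which is 18 full-or-partial $800 increments; reduction = 18 × $25 = $450, leaving $300.

$300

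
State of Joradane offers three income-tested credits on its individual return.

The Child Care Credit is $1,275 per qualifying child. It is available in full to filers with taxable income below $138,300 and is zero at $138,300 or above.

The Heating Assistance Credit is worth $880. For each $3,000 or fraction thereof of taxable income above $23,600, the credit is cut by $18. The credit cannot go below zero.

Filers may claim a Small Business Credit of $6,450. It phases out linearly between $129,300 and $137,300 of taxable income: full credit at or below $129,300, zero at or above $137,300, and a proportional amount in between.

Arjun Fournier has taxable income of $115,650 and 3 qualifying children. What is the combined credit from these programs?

Child Care Credit: base = 3 × $1,275 = $3,825. $115,650 is below the $138,300 cutoff, so the full $3,825 applies.
Heating Assistance Credit: income exceeds $23,600 by $92,050, which is 31 full-or-partial $3,000 increments; reduction = 31 × $18 = $558, leaving $322.
Small Business Credit: $115,650 is at or below the $129,300 threshold, so the full $6,450 applies.
Total: $3,825 + $322 + $6,450 = $10,597.

$10,597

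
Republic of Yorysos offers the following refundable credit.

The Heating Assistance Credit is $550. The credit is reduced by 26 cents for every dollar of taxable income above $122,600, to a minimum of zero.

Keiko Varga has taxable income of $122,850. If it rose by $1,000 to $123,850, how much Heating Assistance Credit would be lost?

$260

At $122,850 — 26% of the $250 excess over $122,600 is $65; credit = $550 − $65 = $485.
At $123,850 — 26% of the $1,250 excess over $122,600 is $325; credit = $550 − $325 = $225.
Lost: $485 − $225 = $260.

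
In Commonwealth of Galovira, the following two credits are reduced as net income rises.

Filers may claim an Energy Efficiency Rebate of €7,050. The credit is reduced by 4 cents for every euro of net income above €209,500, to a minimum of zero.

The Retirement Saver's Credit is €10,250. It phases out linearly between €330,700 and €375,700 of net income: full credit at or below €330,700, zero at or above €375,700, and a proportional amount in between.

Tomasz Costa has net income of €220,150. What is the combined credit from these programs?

Energy Efficiency Rebate: 4% of the €10,650 excess over €209,500 is €426; credit = €7,050 − €426 = €6,624.
Retirement Saver's Credit: €220,150 is at or below the €330,700 threshold, so the full €10,250 applies.
Total: €6,624 + €10,250 = €16,874.

€16,874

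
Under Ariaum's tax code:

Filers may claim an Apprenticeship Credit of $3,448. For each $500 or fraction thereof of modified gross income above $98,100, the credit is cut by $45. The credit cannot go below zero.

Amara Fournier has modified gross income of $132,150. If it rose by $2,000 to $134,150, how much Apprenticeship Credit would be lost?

At $132,150 — income exceeds $98,100 by $34,050, which is 69 full-or-partial $500 increments; reduction = 69 × $45 = $3,105, leaving $343.
At $134,150 — income exceeds $98,100 by $36,050, which is 73 full-or-partial $500 increments; reduction = 73 × $45 = $3,285, leaving $163.
Lost: $343 − $163 = $180.

$180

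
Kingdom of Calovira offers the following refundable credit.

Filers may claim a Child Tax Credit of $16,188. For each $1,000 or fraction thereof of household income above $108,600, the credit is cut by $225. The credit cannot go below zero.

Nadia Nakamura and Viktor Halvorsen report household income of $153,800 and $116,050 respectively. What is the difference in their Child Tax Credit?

$8,550

Nadia ($153,800): Child Tax Credit: income exceeds $108,600 by $45,200, which is 46 full-or-partial $1,000 increments; reduction = 46 × $225 = $10,350, leaving $5,838.
Viktor ($116,050): Child Tax Credit: income exceeds $108,600 by $7,450, which is 8 full-or-partial $1,000 increments; reduction = 8 × $225 = $1,800, leaving $14,388.
Difference: |$5,838 − $14,388| = $8,550.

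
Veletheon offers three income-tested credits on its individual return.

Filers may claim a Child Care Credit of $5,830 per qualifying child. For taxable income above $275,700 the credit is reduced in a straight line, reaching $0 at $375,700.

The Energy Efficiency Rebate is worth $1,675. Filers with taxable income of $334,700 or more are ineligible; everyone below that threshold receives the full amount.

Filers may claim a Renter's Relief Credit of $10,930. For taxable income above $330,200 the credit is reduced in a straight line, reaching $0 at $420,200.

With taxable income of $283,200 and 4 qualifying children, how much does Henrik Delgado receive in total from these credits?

Child Care Credit: base = 4 × $5,830 = $23,320. $283,200 is $7,500 into a $100,000 phase-out range, leaving 92,500/100,000 of the credit: $23,320 × 92,500/100,000 = $21,571.
Energy Efficiency Rebate: $283,200 is below the $334,700 cutoff, so the full $1,675 applies.
Renter's Relief Credit: $283,200 is at or below the $330,200 threshold, so the full $10,930 applies.
Total: $21,571 + $1,675 + $10,930 = $34,176.

$34,176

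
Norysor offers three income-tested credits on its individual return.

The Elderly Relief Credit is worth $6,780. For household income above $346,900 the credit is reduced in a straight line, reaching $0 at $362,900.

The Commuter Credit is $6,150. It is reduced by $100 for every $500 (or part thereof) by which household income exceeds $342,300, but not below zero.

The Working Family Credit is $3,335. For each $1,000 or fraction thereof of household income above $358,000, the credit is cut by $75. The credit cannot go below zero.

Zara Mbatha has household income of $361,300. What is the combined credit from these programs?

Elderly Relief Credit: $361,300 is $14,400 into a $16,000 phase-out range, leaving 1,600/16,000 of the credit: $6,780 × 1,600/16,000 = $678.
Commuter Credit: income exceeds $342,300 by $19,000, which is 38 full-or-partial $500 increments; reduction = 38 × $100 = $3,800, leaving $2,350.
Working Family Credit: income exceeds $358,000 by $3,300, which is 4 full-or-partial $1,000 increments; reduction = 4 × $75 = $300, leaving $3,035.
Total: $678 + $2,350 + $3,035 = $6,063.

$6,063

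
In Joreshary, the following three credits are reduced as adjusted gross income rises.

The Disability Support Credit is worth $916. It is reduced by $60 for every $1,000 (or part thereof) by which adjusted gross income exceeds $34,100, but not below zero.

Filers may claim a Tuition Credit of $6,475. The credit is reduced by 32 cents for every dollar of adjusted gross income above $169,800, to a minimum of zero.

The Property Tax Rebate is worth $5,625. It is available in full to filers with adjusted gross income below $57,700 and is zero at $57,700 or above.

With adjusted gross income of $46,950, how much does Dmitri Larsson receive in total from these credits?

$12,236

Disability Support Credit: income exceeds $34,100 by $12,850, which is 13 full-or-partial $1,000 increments; reduction = 13 × $60 = $780, leaving $136.
Tuition Credit: $46,950 is at or below the $169,800 threshold, so the full $6,475 applies.
Property Tax Rebate: $46,950 is below the $57,700 cutoff, so the full $5,625 applies.
Total: $136 + $6,475 + $5,625 = $12,236.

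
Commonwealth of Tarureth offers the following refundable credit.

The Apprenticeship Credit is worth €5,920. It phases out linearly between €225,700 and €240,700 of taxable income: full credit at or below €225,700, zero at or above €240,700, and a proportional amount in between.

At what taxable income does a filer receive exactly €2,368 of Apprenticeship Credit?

€2,368 is 2,368/5,920 of the full €5,920, so 3,552/5,920 of the €15,000 range has been used: income = €225,700 + €15,000 × 3,552/5,920 = €234,700.

€234,700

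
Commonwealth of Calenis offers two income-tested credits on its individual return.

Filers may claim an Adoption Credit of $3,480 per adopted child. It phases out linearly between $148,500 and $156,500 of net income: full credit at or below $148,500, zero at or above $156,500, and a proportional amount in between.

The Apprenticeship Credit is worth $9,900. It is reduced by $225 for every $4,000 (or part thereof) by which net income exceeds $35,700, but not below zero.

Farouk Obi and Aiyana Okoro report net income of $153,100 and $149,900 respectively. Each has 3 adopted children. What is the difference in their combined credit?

$4,401

Farouk ($153,100): Adoption Credit: base = 3 × $3,480 = $10,440. $153,100 is $4,600 into a $8,000 phase-out range, leaving 3,400/8,000 of the credit: $10,440 × 3,400/8,000 = $4,437. Apprenticeship Credit: income exceeds $35,700 by $117,400, which is 30 full-or-partial $4,000 increments; reduction = 30 × $225 = $6,750, leaving $3,150. total $4,437 + $3,150 = $7,587
Aiyana ($149,900): Adoption Credit: base = 3 × $3,480 = $10,440. $149,900 is $1,400 into a $8,000 phase-out range, leaving 6,600/8,000 of the credit: $10,440 × 6,600/8,000 = $8,613. Apprenticeship Credit: income exceeds $35,700 by $114,200, which is 29 full-or-partial $4,000 increments; reduction = 29 × $225 = $6,525, leaving $3,375. total $8,613 + $3,375 = $11,988
Difference: |$7,587 − $11,988| = $4,401.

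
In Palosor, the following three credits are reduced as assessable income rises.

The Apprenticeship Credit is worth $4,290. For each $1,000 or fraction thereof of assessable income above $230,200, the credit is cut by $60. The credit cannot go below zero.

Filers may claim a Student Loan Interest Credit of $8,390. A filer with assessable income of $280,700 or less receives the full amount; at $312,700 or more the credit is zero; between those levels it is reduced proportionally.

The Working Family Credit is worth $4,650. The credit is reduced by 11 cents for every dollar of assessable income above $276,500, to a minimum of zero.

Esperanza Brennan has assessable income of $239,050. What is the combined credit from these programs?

Apprenticeship Credit: income exceeds $230,200 by $8,850, which is 9 full-or-partial $1,000 increments; reduction = 9 × $60 = $540, leaving $3,750.
Student Loan Interest Credit: $239,050 is at or below the $280,700 threshold, so the full $8,390 applies.
Working Family Credit: $239,050 is at or below the $276,500 threshold, so the full $4,650 applies.
Total: $3,750 + $8,390 + $4,650 = $16,790.

$16,790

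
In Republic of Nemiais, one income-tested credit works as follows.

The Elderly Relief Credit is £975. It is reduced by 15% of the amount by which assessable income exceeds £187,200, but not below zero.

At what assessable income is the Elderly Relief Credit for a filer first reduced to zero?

£193,700

The credit falls by 15% of each pound above £187,200, so it reaches zero when the excess is £975 / 15% = £6,500: income = £187,200 + £6,500 = £193,700.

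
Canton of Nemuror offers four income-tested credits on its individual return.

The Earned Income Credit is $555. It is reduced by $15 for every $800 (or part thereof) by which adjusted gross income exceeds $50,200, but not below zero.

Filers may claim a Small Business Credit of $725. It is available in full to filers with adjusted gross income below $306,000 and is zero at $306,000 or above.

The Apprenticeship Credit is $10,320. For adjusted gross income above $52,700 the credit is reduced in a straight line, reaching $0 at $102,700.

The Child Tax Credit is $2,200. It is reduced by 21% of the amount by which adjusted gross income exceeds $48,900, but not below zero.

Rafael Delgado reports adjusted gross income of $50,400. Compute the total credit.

$13,470

Earned Income Credit: income exceeds $50,200 by $200, which is 1 full-or-partial $800 increment; reduction = 1 × $15 = $15, leaving $540.
Small Business Credit: $50,400 is below the $306,000 cutoff, so the full $725 applies.
Apprenticeship Credit: $50,400 is at or below the $52,700 threshold, so the full $10,320 applies.
Child Tax Credit: 21% of the $1,500 excess over $48,900 is $315; credit = $2,200 − $315 = $1,885.
Total: $540 + $725 + $10,320 + $1,885 = $13,470.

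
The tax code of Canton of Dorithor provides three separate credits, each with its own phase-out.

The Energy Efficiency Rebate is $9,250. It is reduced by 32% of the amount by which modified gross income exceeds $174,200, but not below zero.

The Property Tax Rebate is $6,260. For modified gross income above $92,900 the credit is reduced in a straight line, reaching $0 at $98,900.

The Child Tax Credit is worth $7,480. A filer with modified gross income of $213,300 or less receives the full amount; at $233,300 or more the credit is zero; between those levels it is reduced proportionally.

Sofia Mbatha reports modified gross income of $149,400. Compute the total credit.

Energy Efficiency Rebate: $149,400 is at or below the $174,200 threshold, so the full $9,250 applies.
Property Tax Rebate: $149,400 is at or above $98,900, so the credit is $0.
Child Tax Credit: $149,400 is at or below the $213,300 threshold, so the full $7,480 applies.
Total: $9,250 + $0 + $7,480 = $16,730.

$16,730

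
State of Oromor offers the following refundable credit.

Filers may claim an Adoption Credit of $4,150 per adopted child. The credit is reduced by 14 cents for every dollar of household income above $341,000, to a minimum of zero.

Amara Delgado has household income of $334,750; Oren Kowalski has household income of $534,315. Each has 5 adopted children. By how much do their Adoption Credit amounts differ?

Amara ($334,750): Adoption Credit: base = 5 × $4,150 = $20,750. $334,750 is at or below the $341,000 threshold, so the full $20,750 applies.
Oren ($534,315): Adoption Credit: base = 5 × $4,150 = $20,750. 14% of the $193,315 excess over $341,000 is $27,064.10 ≥ base, so the credit is $0.
Difference: |$20,750 − $0| = $20,750.

$20,750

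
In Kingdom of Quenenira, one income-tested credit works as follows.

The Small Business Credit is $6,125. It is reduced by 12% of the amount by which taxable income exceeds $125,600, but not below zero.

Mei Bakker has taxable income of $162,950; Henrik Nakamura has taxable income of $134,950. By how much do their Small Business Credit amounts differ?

Mei ($162,950): Small Business Credit: 12% of the $37,350 excess over $125,600 is $4,482; credit = $6,125 − $4,482 = $1,643.
Henrik ($134,950): Small Business Credit: 12% of the $9,350 excess over $125,600 is $1,122; credit = $6,125 − $1,122 = $5,003.
Difference: |$1,643 − $5,003| = $3,360.

$3,360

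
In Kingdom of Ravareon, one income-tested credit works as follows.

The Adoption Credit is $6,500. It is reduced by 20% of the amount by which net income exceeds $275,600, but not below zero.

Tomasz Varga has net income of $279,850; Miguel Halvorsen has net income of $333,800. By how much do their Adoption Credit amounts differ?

Tomasz ($279,850): Adoption Credit: 20% of the $4,250 excess over $275,600 is $850; credit = $6,500 − $850 = $5,650.
Miguel ($333,800): Adoption Credit: 20% of the $58,200 excess over $275,600 is $11,640 ≥ base, so the credit is $0.
Difference: |$5,650 − $0| = $5,650.

$5,650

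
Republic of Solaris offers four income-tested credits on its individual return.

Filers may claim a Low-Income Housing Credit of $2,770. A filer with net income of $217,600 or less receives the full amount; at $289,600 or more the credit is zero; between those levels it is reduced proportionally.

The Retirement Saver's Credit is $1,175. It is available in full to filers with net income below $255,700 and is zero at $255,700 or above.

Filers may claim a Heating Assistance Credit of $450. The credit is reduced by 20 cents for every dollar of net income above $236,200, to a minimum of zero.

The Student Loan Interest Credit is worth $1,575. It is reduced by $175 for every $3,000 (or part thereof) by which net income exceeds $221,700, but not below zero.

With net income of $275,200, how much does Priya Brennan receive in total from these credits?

$554

Low-Income Housing Credit: $275,200 is $57,600 into a $72,000 phase-out range, leaving 14,400/72,000 of the credit: $2,770 × 14,400/72,000 = $554.
Retirement Saver's Credit: $275,200 meets or exceeds the $255,700 cutoff, so the credit is $0.
Heating Assistance Credit: 20% of the $39,000 excess over $236,200 is $7,800 ≥ base, so the credit is $0.
Student Loan Interest Credit: income exceeds $221,700 by $53,500 → 18 increments × $175 = $3,150 ≥ base, so the credit is $0.
Total: $554 + $0 + $0 + $0 = $554.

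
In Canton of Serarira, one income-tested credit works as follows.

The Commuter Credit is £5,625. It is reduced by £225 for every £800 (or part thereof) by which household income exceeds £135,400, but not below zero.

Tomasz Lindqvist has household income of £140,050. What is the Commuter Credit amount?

£4,275

Commuter Credit: income exceeds £135,400 by £4,650, which is 6 full-or-partial £800 increments; reduction = 6 × £225 = £1,350, leaving £4,275.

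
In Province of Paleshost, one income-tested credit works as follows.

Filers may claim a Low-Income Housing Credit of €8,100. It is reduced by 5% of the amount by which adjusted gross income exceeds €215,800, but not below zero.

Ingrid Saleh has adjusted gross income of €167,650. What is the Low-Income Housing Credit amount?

Low-Income Housing Credit: €167,650 is at or below the €215,800 threshold, so the full €8,100 applies.

€8,100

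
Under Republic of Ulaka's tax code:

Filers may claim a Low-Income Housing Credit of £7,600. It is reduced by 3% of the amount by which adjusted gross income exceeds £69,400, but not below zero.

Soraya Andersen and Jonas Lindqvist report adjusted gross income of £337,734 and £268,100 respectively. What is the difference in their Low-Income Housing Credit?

Soraya (£337,734): Low-Income Housing Credit: 3% of the £268,334 excess over £69,400 is £8,050.02 ≥ base, so the credit is £0.
Jonas (£268,100): Low-Income Housing Credit: 3% of the £198,700 excess over £69,400 is £5,961; credit = £7,600 − £5,961 = £1,639.
Difference: |£0 − £1,639| = £1,639.

£1,639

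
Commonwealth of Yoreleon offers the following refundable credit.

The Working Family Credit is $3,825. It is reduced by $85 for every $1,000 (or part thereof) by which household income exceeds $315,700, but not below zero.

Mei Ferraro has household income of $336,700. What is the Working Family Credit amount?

$2,040

Working Family Credit: income exceeds $315,700 by $21,000, which is 21 full-or-partial $1,000 increments; reduction = 21 × $85 = $1,785, leaving $2,040.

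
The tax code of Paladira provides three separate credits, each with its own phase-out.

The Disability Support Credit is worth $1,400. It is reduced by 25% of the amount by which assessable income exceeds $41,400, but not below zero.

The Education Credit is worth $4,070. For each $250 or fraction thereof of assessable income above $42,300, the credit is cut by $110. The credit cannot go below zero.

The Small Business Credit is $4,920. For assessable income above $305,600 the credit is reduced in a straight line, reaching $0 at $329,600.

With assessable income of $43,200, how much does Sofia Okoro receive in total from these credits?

$9,500

Disability Support Credit: 25% of the $1,800 excess over $41,400 is $450; credit = $1,400 − $450 = $950.
Education Credit: income exceeds $42,300 by $900, which is 4 full-or-partial $250 increments; reduction = 4 × $110 = $440, leaving $3,630.
Small Business Credit: $43,200 is at or below the $305,600 threshold, so the full $4,920 applies.
Total: $950 + $3,630 + $4,920 = $9,500.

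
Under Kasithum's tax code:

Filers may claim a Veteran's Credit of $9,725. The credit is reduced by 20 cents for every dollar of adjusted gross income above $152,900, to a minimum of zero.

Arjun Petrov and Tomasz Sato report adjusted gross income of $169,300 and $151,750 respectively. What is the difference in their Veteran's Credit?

Arjun ($169,300): Veteran's Credit: 20% of the $16,400 excess over $152,900 is $3,280; credit = $9,725 − $3,280 = $6,445.
Tomasz ($151,750): Veteran's Credit: $151,750 is at or below the $152,900 threshold, so the full $9,725 applies.
Difference: |$6,445 − $9,725| = $3,280.

$3,280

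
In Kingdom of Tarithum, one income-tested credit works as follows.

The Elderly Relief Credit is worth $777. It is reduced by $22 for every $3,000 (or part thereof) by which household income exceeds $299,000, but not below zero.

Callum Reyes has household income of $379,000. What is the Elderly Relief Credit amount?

$183

Elderly Relief Credit: income exceeds $299,000 by $80,000, which is 27 full-or-partial $3,000 increments; reduction = 27 × $22 = $594, leaving $183.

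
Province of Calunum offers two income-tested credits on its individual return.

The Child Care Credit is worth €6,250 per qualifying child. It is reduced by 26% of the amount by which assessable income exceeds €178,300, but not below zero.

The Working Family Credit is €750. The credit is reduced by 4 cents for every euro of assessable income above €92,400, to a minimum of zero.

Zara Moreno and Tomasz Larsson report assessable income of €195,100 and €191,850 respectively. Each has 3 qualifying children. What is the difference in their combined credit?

Zara (€195,100): Child Care Credit: base = 3 × €6,250 = €18,750. 26% of the €16,800 excess over €178,300 is €4,368; credit = €18,750 − €4,368 = €14,382. Working Family Credit: 4% of the €102,700 excess over €92,400 is €4,108 ≥ base, so the credit is €0. total €14,382 + €0 = €14,382
Tomasz (€191,850): Child Care Credit: base = 3 × €6,250 = €18,750. 26% of the €13,550 excess over €178,300 is €3,523; credit = €18,750 − €3,523 = €15,227. Working Family Credit: 4% of the €99,450 excess over €92,400 is €3,978 ≥ base, so the credit is €0. total €15,227 + €0 = €15,227
Difference: |€14,382 − €15,227| = €845.

€845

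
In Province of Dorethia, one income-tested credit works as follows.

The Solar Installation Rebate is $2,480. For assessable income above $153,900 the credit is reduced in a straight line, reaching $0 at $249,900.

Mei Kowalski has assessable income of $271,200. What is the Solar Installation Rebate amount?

$0

Solar Installation Rebate: $271,200 is at or above $249,900, so the credit is $0.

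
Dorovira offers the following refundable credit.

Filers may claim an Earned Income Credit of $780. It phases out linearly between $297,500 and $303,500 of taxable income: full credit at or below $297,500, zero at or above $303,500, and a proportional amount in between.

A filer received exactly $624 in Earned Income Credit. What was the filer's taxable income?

$298,700

$624 is 624/780 of the full $780, so 156/780 of the $6,000 range has been used: income = $297,500 + $6,000 × 156/780 = $298,700.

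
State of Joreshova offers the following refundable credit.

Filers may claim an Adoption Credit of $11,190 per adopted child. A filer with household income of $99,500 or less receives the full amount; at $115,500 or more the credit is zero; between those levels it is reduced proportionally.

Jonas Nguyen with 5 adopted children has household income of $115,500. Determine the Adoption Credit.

$0

Adoption Credit: base = 5 × $11,190 = $55,950. $115,500 is at or above $115,500, so the credit is $0.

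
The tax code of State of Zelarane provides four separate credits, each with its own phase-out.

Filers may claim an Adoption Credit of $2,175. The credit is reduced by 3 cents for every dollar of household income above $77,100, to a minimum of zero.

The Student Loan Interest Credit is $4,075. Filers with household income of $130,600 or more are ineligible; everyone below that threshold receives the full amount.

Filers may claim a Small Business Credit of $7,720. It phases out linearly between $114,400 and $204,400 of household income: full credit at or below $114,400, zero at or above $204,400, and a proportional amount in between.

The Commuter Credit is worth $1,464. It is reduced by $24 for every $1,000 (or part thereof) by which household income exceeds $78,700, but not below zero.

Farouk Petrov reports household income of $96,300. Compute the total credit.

Adoption Credit: 3% of the $19,200 excess over $77,100 is $576; credit = $2,175 − $576 = $1,599.
Student Loan Interest Credit: $96,300 is below the $130,600 cutoff, so the full $4,075 applies.
Small Business Credit: $96,300 is at or below the $114,400 threshold, so the full $7,720 applies.
Commuter Credit: income exceeds $78,700 by $17,600, which is 18 full-or-partial $1,000 increments; reduction = 18 × $24 = $432, leaving $1,032.
Total: $1,599 + $4,075 + $7,720 + $1,032 = $14,426.

$14,426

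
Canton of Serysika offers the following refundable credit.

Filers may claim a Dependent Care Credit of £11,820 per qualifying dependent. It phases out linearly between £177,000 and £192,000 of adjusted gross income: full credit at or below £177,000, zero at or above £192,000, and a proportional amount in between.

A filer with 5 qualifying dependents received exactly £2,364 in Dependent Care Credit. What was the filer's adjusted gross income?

£191,400

Full credit = 5 × £11,820 = £59,100.
£2,364 is 2,364/59,100 of the full £59,100, so 56,736/59,100 of the £15,000 range has been used: income = £177,000 + £15,000 × 56,736/59,100 = £191,400.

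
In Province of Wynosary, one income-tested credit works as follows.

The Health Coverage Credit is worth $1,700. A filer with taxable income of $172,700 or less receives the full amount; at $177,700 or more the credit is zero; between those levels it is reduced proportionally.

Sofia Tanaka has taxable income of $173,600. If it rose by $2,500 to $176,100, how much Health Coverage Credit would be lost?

At $173,600 — $173,600 is $900 into a $5,000 phase-out range, leaving 4,100/5,000 of the credit: $1,700 × 4,100/5,000 = $1,394.
At $176,100 — $176,100 is $3,400 into a $5,000 phase-out range, leaving 1,600/5,000 of the credit: $1,700 × 1,600/5,000 = $544.
Lost: $1,394 − $544 = $850.

$850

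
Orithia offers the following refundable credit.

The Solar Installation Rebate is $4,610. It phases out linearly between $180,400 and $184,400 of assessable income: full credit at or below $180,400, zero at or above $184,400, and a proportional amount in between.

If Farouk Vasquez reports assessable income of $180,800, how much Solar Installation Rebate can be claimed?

Solar Installation Rebate: $180,800 is $400 into a $4,000 phase-out range, leaving 3,600/4,000 of the credit: $4,610 × 3,600/4,000 = $4,149.

$4,149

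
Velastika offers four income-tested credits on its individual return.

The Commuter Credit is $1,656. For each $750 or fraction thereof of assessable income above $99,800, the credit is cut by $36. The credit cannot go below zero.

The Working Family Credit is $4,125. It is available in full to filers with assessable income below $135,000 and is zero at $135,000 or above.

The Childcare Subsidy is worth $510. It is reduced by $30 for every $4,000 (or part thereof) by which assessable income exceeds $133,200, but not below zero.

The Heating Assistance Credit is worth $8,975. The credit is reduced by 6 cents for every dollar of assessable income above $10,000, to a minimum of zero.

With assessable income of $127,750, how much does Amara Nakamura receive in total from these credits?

Commuter Credit: income exceeds $99,800 by $27,950, which is 38 full-or-partial $750 increments; reduction = 38 × $36 = $1,368, leaving $288.
Working Family Credit: $127,750 is below the $135,000 cutoff, so the full $4,125 applies.
Childcare Subsidy: $127,750 is at or below the $133,200 threshold, so the full $510 applies.
Heating Assistance Credit: 6% of the $117,750 excess over $10,000 is $7,065; credit = $8,975 − $7,065 = $1,910.
Total: $288 + $4,125 + $510 + $1,910 = $6,833.

$6,833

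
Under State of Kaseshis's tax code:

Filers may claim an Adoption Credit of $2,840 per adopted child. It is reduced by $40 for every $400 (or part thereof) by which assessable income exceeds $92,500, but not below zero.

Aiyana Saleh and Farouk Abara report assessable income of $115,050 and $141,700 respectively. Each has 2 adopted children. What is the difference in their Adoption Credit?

$2,640

Aiyana ($115,050): Adoption Credit: base = 2 × $2,840 = $5,680. income exceeds $92,500 by $22,550, which is 57 full-or-partial $400 increments; reduction = 57 × $40 = $2,280, leaving $3,400.
Farouk ($141,700): Adoption Credit: base = 2 × $2,840 = $5,680. income exceeds $92,500 by $49,200, which is 123 full-or-partial $400 increments; reduction = 123 × $40 = $4,920, leaving $760.
Difference: |$3,400 − $760| = $2,640.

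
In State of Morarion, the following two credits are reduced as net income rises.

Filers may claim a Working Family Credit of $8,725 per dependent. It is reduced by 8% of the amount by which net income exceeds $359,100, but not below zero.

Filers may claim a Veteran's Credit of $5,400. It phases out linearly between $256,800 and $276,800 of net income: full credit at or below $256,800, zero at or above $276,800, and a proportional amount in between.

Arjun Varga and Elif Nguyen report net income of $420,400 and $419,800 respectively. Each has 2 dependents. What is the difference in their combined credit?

Arjun ($420,400): Working Family Credit: base = 2 × $8,725 = $17,450. 8% of the $61,300 excess over $359,100 is $4,904; credit = $17,450 − $4,904 = $12,546. Veteran's Credit: $420,400 is at or above $276,800, so the credit is $0. total $12,546 + $0 = $12,546
Elif ($419,800): Working Family Credit: base = 2 × $8,725 = $17,450. 8% of the $60,700 excess over $359,100 is $4,856; credit = $17,450 − $4,856 = $12,594. Veteran's Credit: $419,800 is at or above $276,800, so the credit is $0. total $12,594 + $0 = $12,594
Difference: |$12,546 − $12,594| = $48.

$48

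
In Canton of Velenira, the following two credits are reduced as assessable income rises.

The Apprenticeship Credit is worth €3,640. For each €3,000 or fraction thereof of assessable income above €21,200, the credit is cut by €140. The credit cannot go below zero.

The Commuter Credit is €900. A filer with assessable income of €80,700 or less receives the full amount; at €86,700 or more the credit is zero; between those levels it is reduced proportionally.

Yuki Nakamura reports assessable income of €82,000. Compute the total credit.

Apprenticeship Credit: income exceeds €21,200 by €60,800, which is 21 full-or-partial €3,000 increments; reduction = 21 × €140 = €2,940, leaving €700.
Commuter Credit: €82,000 is €1,300 into a €6,000 phase-out range, leaving 4,700/6,000 of the credit: €900 × 4,700/6,000 = €705.
Total: €700 + €705 = €1,405.

€1,405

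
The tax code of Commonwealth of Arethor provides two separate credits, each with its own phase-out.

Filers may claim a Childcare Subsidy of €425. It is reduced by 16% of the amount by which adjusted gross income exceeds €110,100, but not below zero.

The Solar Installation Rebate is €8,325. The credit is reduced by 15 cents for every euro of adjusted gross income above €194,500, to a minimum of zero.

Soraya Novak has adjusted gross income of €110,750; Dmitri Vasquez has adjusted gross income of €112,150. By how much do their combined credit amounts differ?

Soraya (€110,750): Childcare Subsidy: 16% of the €650 excess over €110,100 is €104; credit = €425 − €104 = €321. Solar Installation Rebate: €110,750 is at or below the €194,500 threshold, so the full €8,325 applies. total €321 + €8,325 = €8,646
Dmitri (€112,150): Childcare Subsidy: 16% of the €2,050 excess over €110,100 is €328; credit = €425 − €328 = €97. Solar Installation Rebate: €112,150 is at or below the €194,500 threshold, so the full €8,325 applies. total €97 + €8,325 = €8,422
Difference: |€8,646 − €8,422| = €224.

€224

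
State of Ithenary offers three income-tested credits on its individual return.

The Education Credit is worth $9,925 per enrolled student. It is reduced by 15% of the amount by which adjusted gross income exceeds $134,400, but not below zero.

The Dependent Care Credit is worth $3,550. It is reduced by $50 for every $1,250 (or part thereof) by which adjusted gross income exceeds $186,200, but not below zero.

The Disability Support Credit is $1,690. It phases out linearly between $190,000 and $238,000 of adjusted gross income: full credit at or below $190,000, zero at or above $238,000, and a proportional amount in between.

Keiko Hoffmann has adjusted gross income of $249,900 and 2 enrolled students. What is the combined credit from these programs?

$3,525

Education Credit: base = 2 × $9,925 = $19,850. 15% of the $115,500 excess over $134,400 is $17,325; credit = $19,850 − $17,325 = $2,525.
Dependent Care Credit: income exceeds $186,200 by $63,700, which is 51 full-or-partial $1,250 increments; reduction = 51 × $50 = $2,550, leaving $1,000.
Disability Support Credit: $249,900 is at or above $238,000, so the credit is $0.
Total: $2,525 + $1,000 + $0 = $3,525.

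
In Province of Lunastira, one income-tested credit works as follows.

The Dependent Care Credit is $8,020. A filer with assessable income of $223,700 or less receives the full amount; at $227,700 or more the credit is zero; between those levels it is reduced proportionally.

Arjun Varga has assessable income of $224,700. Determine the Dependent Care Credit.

Dependent Care Credit: $224,700 is $1,000 into a $4,000 phase-out range, leaving 3,000/4,000 of the credit: $8,020 × 3,000/4,000 = $6,015.

$6,015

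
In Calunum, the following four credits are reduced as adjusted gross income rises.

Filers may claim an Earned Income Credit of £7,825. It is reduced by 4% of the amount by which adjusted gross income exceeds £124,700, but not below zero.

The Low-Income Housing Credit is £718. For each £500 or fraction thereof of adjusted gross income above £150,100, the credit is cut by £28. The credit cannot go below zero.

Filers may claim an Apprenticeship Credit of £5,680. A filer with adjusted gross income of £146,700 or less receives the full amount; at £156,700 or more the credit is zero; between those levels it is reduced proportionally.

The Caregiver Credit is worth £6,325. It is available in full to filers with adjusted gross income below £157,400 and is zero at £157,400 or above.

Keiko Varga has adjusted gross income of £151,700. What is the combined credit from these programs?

£16,516

Earned Income Credit: 4% of the £27,000 excess over £124,700 is £1,080; credit = £7,825 − £1,080 = £6,745.
Low-Income Housing Credit: income exceeds £150,100 by £1,600, which is 4 full-or-partial £500 increments; reduction = 4 × £28 = £112, leaving £606.
Apprenticeship Credit: £151,700 is £5,000 into a £10,000 phase-out range, leaving 5,000/10,000 of the credit: £5,680 × 5,000/10,000 = £2,840.
Caregiver Credit: £151,700 is below the £157,400 cutoff, so the full £6,325 applies.
Total: £6,745 + £606 + £2,840 + £6,325 = £16,516.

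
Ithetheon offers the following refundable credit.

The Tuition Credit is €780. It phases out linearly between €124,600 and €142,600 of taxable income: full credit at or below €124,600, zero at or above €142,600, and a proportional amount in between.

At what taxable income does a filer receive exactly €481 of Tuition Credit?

€481 is 481/780 of the full €780, so 299/780 of the €18,000 range has been used: income = €124,600 + €18,000 × 299/780 = €131,500.

€131,500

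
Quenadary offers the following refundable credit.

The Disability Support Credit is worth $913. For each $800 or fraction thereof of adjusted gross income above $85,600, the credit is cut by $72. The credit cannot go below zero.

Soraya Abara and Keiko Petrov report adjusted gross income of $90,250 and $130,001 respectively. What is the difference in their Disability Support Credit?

$481

Soraya ($90,250): Disability Support Credit: income exceeds $85,600 by $4,650, which is 6 full-or-partial $800 increments; reduction = 6 × $72 = $432, leaving $481.
Keiko ($130,001): Disability Support Credit: income exceeds $85,600 by $44,401 → 56 increments × $72 = $4,032 ≥ base, so the credit is $0.
Difference: |$481 − $0| = $481.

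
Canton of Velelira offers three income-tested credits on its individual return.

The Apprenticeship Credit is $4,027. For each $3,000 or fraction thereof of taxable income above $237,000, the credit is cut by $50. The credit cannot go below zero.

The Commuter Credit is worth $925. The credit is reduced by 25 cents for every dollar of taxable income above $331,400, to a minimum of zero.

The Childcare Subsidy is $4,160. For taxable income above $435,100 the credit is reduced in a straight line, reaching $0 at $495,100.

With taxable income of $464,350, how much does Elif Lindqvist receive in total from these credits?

Apprenticeship Credit: income exceeds $237,000 by $227,350, which is 76 full-or-partial $3,000 increments; reduction = 76 × $50 = $3,800, leaving $227.
Commuter Credit: 25% of the $132,950 excess over $331,400 is $33,237.50 ≥ base, so the credit is $0.
Childcare Subsidy: $464,350 is $29,250 into a $60,000 phase-out range, leaving 30,750/60,000 of the credit: $4,160 × 30,750/60,000 = $2,132.
Total: $227 + $0 + $2,132 = $2,359.

$2,359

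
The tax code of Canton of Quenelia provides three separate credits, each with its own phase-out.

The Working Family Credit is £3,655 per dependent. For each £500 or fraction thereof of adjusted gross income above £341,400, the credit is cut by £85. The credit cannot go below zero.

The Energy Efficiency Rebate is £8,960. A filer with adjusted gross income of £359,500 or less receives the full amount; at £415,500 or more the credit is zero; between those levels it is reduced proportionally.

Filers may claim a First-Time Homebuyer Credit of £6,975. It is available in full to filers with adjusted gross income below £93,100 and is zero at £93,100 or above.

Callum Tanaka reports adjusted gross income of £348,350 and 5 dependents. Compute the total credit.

£26,045

Working Family Credit: base = 5 × £3,655 = £18,275. income exceeds £341,400 by £6,950, which is 14 full-or-partial £500 increments; reduction = 14 × £85 = £1,190, leaving £17,085.
Energy Efficiency Rebate: £348,350 is at or below the £359,500 threshold, so the full £8,960 applies.
First-Time Homebuyer Credit: £348,350 meets or exceeds the £93,100 cutoff, so the credit is £0.
Total: £17,085 + £8,960 + £0 = £26,045.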